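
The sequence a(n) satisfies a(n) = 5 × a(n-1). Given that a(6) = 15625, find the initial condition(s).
In general a(n) = 5ⁿ · a(0). At n = 6: a(0) = a(6) / 5^6 = 15625 / 15625 = 1.

a(0) = 1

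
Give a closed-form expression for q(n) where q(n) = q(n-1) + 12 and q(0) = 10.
Recurrence: q(n) = q(n-1) + 12, initial: q(0) = 10.
Each step adds 12, so q(n) = q(0) + 12n = 12n + 10.

q(n) = 12n + 10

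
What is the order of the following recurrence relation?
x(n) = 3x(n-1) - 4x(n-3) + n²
The order is the largest lag k for which x(n-k) appears. Here the deepest term is x(n-3) (the n² term is non-homogeneous and does not affect the order), so the order is 3.

Order 3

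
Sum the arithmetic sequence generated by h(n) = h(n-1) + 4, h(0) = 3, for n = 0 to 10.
Computing the sequence terms: 3, 7, 11, 15, 19, 23, 27, 31, 35, 39, 43
Adding these values together:

253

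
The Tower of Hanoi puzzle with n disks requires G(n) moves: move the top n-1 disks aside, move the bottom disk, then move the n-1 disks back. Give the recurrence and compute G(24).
Moving n disks = move the top n-1 disks aside (G(n-1) moves) + move the largest disk (1 move) + move the n-1 disks back on top (G(n-1) moves), so G(n) = 2G(n-1) + 1, with G(1) = 1 (a single disk takes one move).
First terms: 1, 3, 7, 15, 31, 63, … — each is one less than a power of 2. Indeed G(n) + 1 = 2(G(n-1) + 1) with G(1) + 1 = 2, so G(n) + 1 = 2ⁿ and G(n) = 2ⁿ - 1.
Hence G(24) = 2^24 - 1 = 16777216 - 1 = 16777215.

G(n) = 2G(n-1) + 1, G(1) = 1; G(24) = 16777215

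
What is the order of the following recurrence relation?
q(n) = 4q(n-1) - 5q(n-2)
The order is the largest lag k for which q(n-k) appears. Here the deepest term is q(n-2), so the order is 2.

Order 2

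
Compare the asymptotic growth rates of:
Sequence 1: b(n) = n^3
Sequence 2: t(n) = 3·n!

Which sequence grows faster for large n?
Comparing growth rates:
Growth-rate hierarchy: log n ≺ any polynomial ≺ any exponential cⁿ (c>1) ≺ n! ≺ nⁿ.
factorial dominates polynomial degree 3 asymptotically.

t(n) grows faster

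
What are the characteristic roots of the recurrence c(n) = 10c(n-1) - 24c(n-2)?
Substitute c(n) = rⁿ and divide through by rⁿ⁻²: r² - 10r + 24 = 0
Factor: (r - 4)(r - 6) = 0, so r = 4, 6.
General solution: c(n) = A·4ⁿ + B·6ⁿ

Characteristic: r² - 10r + 24 = 0, Roots: r = 4, 6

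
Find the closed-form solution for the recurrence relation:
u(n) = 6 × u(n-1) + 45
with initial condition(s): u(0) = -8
Recurrence: u(n) = 6 × u(n-1) + 45, initial: u(0) = -8.
Try u(n) = A·6ⁿ + C. Substituting: A·6ⁿ + C = 6(A·6ⁿ⁻¹ + C) + 45 = A·6ⁿ + 6C + 45, so C = 6C + 45, giving C = -9. Then u(0) = A - 9 = -8 gives A = 1.

u(n) = 6ⁿ - 9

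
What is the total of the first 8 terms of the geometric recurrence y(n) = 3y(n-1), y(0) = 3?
Computing the sequence terms: 3, 9, 27, 81, 243, 729, 2187, 6561
Adding these values together:

9840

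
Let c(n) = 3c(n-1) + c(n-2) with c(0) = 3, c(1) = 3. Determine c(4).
Computing the sequence terms:
3, 3, 12, 39, 129

129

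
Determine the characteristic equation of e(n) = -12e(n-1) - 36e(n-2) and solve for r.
Substitute e(n) = rⁿ and divide through by rⁿ⁻²: r² + 12r + 36 = 0
Factor: (r + 6)² = 0, so r = -6 (double root).
General solution: e(n) = (A + Bn)·(-6)ⁿ

Characteristic: r² + 12r + 36 = 0, Roots: r = -6 (double root)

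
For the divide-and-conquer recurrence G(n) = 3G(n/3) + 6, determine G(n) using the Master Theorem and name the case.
Master Theorem template: G(n) = a·G(n/b) + f(n).
Here: a=3, b=3, f(n)=6
Compute log_b(a) = log_3(3) = 1.
f(n) = 6 = O(n^(1-ε)) with ε = 1. Case 1: G(n) = Θ(n^log_b(a)) = Θ(n).

Case 1: G(n) = Θ(n)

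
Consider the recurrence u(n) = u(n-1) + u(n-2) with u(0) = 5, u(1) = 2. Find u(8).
Computing the sequence terms:
5, 2, 7, 9, 16, 25, 41, 66, 107

107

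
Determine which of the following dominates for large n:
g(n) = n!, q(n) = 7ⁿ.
Comparing growth rates:
Growth-rate hierarchy: log n ≺ any polynomial ≺ any exponential cⁿ (c>1) ≺ n! ≺ nⁿ.
factorial dominates exponential base 7 asymptotically.

g(n) grows faster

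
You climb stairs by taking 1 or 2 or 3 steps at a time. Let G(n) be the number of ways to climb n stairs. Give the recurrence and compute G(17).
Condition on the size of the last step (1 to 3): before it there were n-1, …, n-3 stairs climbed, and these cases are disjoint, so G(n) = G(n-1) + G(n-2) + G(n-3) (order-3 linear recurrence).
Initial conditions by direct count (compositions of i into parts ≤ 3): G(1) = 1; G(2) = 2; G(3) = 4.
Iterating the recurrence: G(4) = 7, G(5) = 13, G(6) = 24, G(7) = 44, G(8) = 81, G(9) = 149, G(10) = 274, G(11) = 504, G(12) = 927, G(13) = 1705, G(14) = 3136, G(15) = 5768, G(16) = 10609, G(17) = 19513.

G(n) = G(n-1) + G(n-2) + G(n-3), G(1) = 1, G(2) = 2, G(3) = 4; G(17) = 19513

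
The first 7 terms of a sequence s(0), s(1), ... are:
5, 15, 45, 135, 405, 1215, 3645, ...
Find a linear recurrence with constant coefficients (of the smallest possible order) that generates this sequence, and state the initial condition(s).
Look for the lowest-order linear relation among consecutive terms.
Observation: each term is 3× the previous.
Check at n=2: 3·15 = 45. ✓

s(n) = 3 × s(n-1), s(0) = 5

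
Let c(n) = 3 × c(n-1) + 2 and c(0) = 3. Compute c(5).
Computing step by step:
c(0) = 3
c(1) = 3 × 3 + 2 = 11
c(2) = 3 × 11 + 2 = 35
c(3) = 3 × 35 + 2 = 107
c(4) = 3 × 107 + 2 = 323
c(5) = 3 × 323 + 2 = 971

971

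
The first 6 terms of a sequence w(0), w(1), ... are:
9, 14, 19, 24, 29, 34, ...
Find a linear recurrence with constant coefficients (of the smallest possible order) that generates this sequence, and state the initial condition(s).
Look for the lowest-order linear relation among consecutive terms.
Observation: consecutive differences are constant (= 5).
Check at n=2: 1·14 + 5 = 19. ✓

w(n) = w(n-1) + 5, w(0) = 9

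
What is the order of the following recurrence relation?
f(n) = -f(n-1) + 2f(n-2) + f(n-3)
The order is the largest lag k for which f(n-k) appears. Here the deepest term is f(n-3), so the order is 3.

Order 3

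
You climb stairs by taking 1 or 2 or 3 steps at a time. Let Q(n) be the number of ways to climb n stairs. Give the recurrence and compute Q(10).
Condition on the size of the last step (1 to 3): before it there were n-1, …, n-3 stairs climbed, and these cases are disjoint, so Q(n) = Q(n-1) + Q(n-2) + Q(n-3) (order-3 linear recurrence).
Initial conditions by direct count (compositions of i into parts ≤ 3): Q(1) = 1; Q(2) = 2; Q(3) = 4.
Iterating the recurrence: Q(4) = 7, Q(5) = 13, Q(6) = 24, Q(7) = 44, Q(8) = 81, Q(9) = 149, Q(10) = 274.

Q(n) = Q(n-1) + Q(n-2) + Q(n-3), Q(1) = 1, Q(2) = 2, Q(3) = 4; Q(10) = 274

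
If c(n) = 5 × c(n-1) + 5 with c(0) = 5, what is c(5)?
Computing step by step:
c(0) = 5
c(1) = 5 × 5 + 5 = 30
c(2) = 5 × 30 + 5 = 155
c(3) = 5 × 155 + 5 = 780
c(4) = 5 × 780 + 5 = 3905
c(5) = 5 × 3905 + 5 = 19530

19530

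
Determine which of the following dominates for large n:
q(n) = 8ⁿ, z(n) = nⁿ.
Comparing growth rates:
Growth-rate hierarchy: log n ≺ any polynomial ≺ any exponential cⁿ (c>1) ≺ n! ≺ nⁿ.
super-exponential nⁿ dominates exponential base 8 asymptotically.

z(n) grows faster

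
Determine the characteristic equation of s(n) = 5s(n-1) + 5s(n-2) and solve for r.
Substitute s(n) = rⁿ and divide through by rⁿ⁻²: r² - 5r - 5 = 0
Discriminant: 5² + 4·5 = 45, not a perfect square, so by the quadratic formula r = (5 ± √45)/2.
General solution: s(n) = A·r₁ⁿ + B·r₂ⁿ where r₁,r₂ = (5 ± √45)/2

Characteristic: r² - 5r - 5 = 0, Roots: r = (5 ± √45)/2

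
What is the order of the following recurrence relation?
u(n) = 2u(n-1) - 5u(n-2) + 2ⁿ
The order is the largest lag k for which u(n-k) appears. Here the deepest term is u(n-2) (the 2ⁿ term is non-homogeneous and does not affect the order), so the order is 2.

Order 2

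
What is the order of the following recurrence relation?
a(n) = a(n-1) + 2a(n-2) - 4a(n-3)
The order is the largest lag k for which a(n-k) appears. Here the deepest term is a(n-3), so the order is 3.

Order 3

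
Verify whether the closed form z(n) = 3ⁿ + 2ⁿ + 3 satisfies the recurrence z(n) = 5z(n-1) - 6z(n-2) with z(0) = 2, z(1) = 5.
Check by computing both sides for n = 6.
From the recurrence with z(0) = 2, z(1) = 5:
  z(0) = 2, z(1) = 5, z(2) = 13, z(3) = 35, z(4) = 97, z(5) = 275, z(6) = 793
  so the recurrence gives z(6) = 793.
From the proposed closed form z(n) = 3ⁿ + 2ⁿ + 3:
  z(6) = 796.
The recurrence gives 793 but the closed form gives 796, so the closed form does not satisfy the recurrence.

No, the closed form is incorrect.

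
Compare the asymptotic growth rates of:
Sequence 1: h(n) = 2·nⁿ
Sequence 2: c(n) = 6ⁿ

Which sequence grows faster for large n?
Comparing growth rates:
Growth-rate hierarchy: log n ≺ any polynomial ≺ any exponential cⁿ (c>1) ≺ n! ≺ nⁿ.
super-exponential nⁿ dominates exponential base 6 asymptotically.

h(n) grows faster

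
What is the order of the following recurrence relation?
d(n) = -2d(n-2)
The order is the largest lag k for which d(n-k) appears. Here the deepest term is d(n-2), so the order is 2.

Order 2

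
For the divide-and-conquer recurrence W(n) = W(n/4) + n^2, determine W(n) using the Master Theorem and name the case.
Master Theorem template: W(n) = a·W(n/b) + f(n).
Here: a=1, b=4, f(n)=n^2
Compute log_b(a) = log_4(1) = 0.
f(n) = n^2 = Ω(n^(0+ε)) with ε = 2, and the regularity condition holds (a·f(n/b) = (a/b^2)·f(n) with a/b^2 = 4^-2 < 1). Case 3: W(n) = Θ(f(n)) = Θ(n^2).

Case 3: W(n) = Θ(n^2)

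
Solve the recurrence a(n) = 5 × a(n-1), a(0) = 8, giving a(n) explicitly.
Recurrence: a(n) = 5 × a(n-1), initial: a(0) = 8.
Each term is 5 times the previous, so this is geometric with ratio 5. After n steps: a(n) = a(0)·5ⁿ = 8·5ⁿ.

a(n) = 8·5ⁿ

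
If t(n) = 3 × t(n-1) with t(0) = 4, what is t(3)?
Computing step by step:
t(0) = 4
t(1) = 3 × 4 = 12
t(2) = 3 × 12 = 36
t(3) = 3 × 36 = 108

108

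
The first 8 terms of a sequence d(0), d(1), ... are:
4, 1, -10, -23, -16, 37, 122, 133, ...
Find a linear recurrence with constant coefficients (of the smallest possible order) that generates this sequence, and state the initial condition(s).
Look for the lowest-order linear relation among consecutive terms.
Observation: d(n) - 2·d(n-1) - (-3)·d(n-2) = 0 holds for the shown terms, and no order-1 relation d(n) = α·d(n-1) + β fits.
Check at n=3: 2·-10 + (-3)·1 = -23. ✓

d(n) = 2d(n-1) - 3d(n-2), d(0) = 4, d(1) = 1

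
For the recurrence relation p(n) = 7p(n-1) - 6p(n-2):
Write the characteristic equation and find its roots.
Substitute p(n) = rⁿ and divide through by rⁿ⁻²: r² - 7r + 6 = 0
Factor: (r - 6)(r - 1) = 0, so r = 6, 1.
General solution: p(n) = A·6ⁿ + B·1ⁿ

Characteristic: r² - 7r + 6 = 0, Roots: r = 6, 1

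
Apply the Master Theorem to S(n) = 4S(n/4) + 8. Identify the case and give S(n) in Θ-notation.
Master Theorem template: S(n) = a·S(n/b) + f(n).
Here: a=4, b=4, f(n)=8
Compute log_b(a) = log_4(4) = 1.
f(n) = 8 = O(n^(1-ε)) with ε = 1. Case 1: S(n) = Θ(n^log_b(a)) = Θ(n).

Case 1: S(n) = Θ(n)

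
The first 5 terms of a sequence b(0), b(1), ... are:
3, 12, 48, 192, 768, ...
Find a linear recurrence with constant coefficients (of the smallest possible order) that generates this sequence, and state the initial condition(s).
Look for the lowest-order linear relation among consecutive terms.
Observation: each term is 4× the previous.
Check at n=2: 4·12 = 48. ✓

b(n) = 4 × b(n-1), b(0) = 3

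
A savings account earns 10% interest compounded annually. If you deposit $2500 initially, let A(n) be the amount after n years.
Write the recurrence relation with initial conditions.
Each year the balance grows by 10%, i.e. is multiplied by 1 + 10/100 = 1.1, so A(n) = 1.1 × A(n-1). The initial deposit gives A(0) = 2500.
Unrolling gives the closed form A(n) = 2500 × (1.1)ⁿ.

A(n) = 1.1 × A(n-1), A(0) = 2500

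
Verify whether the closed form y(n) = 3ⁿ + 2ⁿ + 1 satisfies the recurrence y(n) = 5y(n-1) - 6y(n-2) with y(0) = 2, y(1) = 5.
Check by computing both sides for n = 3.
From the recurrence with y(0) = 2, y(1) = 5:
  y(0) = 2, y(1) = 5, y(2) = 13, y(3) = 35
  so the recurrence gives y(3) = 35.
From the proposed closed form y(n) = 3ⁿ + 2ⁿ + 1:
  y(3) = 36.
The recurrence gives 35 but the closed form gives 36, so the closed form does not satisfy the recurrence.

No, the closed form is incorrect.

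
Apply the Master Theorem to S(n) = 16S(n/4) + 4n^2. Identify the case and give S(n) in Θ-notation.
Master Theorem template: S(n) = a·S(n/b) + f(n).
Here: a=16, b=4, f(n)=4n^2
Compute log_b(a) = log_4(16) = 2.
f(n) = 4n^2 = Θ(n^2). Case 2: S(n) = Θ(n^2 log n).

Case 2: S(n) = Θ(n^2 log n)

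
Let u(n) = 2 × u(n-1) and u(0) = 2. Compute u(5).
Computing step by step:
u(0) = 2
u(1) = 2 × 2 = 4
u(2) = 2 × 4 = 8
u(3) = 2 × 8 = 16
u(4) = 2 × 16 = 32
u(5) = 2 × 32 = 64

64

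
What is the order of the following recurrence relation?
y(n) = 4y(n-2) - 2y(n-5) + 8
The order is the largest lag k for which y(n-k) appears. Here the deepest term is y(n-5) (the 8 term is non-homogeneous and does not affect the order), so the order is 5.

Order 5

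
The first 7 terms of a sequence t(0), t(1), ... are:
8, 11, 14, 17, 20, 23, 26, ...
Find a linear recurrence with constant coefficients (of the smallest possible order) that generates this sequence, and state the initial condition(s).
Look for the lowest-order linear relation among consecutive terms.
Observation: consecutive differences are constant (= 3).
Check at n=2: 1·11 + 3 = 14. ✓

t(n) = t(n-1) + 3, t(0) = 8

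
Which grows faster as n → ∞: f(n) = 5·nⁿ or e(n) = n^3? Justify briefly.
Comparing growth rates:
Growth-rate hierarchy: log n ≺ any polynomial ≺ any exponential cⁿ (c>1) ≺ n! ≺ nⁿ.
super-exponential nⁿ dominates polynomial degree 3 asymptotically.

f(n) grows faster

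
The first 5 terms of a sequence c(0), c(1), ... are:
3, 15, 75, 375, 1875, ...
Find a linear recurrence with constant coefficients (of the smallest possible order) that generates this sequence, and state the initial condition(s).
Look for the lowest-order linear relation among consecutive terms.
Observation: each term is 5× the previous.
Check at n=2: 5·15 = 75. ✓

c(n) = 5 × c(n-1), c(0) = 3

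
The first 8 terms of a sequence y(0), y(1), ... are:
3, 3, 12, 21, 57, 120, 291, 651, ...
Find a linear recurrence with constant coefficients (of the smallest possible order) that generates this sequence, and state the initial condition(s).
Look for the lowest-order linear relation among consecutive terms.
Observation: y(n) - 1·y(n-1) - (3)·y(n-2) = 0 holds for the shown terms, and no order-1 relation y(n) = α·y(n-1) + β fits.
Check at n=3: 1·12 + (3)·3 = 21. ✓

y(n) = y(n-1) + 3y(n-2), y(0) = 3, y(1) = 3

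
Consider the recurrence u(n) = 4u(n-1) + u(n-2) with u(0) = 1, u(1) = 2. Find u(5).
Computing the sequence terms:
1, 2, 9, 38, 161, 682

682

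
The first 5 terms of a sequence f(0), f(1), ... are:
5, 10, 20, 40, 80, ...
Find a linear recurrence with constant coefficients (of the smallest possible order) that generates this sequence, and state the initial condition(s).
Look for the lowest-order linear relation among consecutive terms.
Observation: each term is 2× the previous.
Check at n=2: 2·10 = 20. ✓

f(n) = 2 × f(n-1), f(0) = 5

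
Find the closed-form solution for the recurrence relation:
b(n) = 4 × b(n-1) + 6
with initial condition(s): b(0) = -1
Recurrence: b(n) = 4 × b(n-1) + 6, initial: b(0) = -1.
Try b(n) = A·4ⁿ + C. Substituting: A·4ⁿ + C = 4(A·4ⁿ⁻¹ + C) + 6 = A·4ⁿ + 4C + 6, so C = 4C + 6, giving C = -2. Then b(0) = A - 2 = -1 gives A = 1.

b(n) = 4ⁿ - 2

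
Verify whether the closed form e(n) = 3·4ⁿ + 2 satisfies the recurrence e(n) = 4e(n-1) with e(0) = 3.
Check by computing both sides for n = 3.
From the recurrence with e(0) = 3:
  e(0) = 3, e(1) = 12, e(2) = 48, e(3) = 192
  so the recurrence gives e(3) = 192.
From the proposed closed form e(n) = 3·4ⁿ + 2:
  e(3) = 194.
The recurrence gives 192 but the closed form gives 194, so the closed form does not satisfy the recurrence.

No, the closed form is incorrect.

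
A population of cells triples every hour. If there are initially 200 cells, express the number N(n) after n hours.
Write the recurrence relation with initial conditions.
Each hour multiplies the count by 3, so the count after n hours depends only on the count after n-1 hours: N(n) = 3 × N(n-1). The starting count gives N(0) = 200.
Unrolling n times gives the closed form N(n) = 200 × 3ⁿ.

N(n) = 3 × N(n-1), N(0) = 200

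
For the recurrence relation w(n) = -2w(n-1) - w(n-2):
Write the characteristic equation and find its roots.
Substitute w(n) = rⁿ and divide through by rⁿ⁻²: r² + 2r + 1 = 0
Factor: (r + 1)² = 0, so r = -1 (double root).
General solution: w(n) = (A + Bn)·(-1)ⁿ

Characteristic: r² + 2r + 1 = 0, Roots: r = -1 (double root)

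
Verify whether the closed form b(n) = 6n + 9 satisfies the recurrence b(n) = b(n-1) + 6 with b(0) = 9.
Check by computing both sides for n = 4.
From the recurrence with b(0) = 9:
  b(0) = 9, b(1) = 15, b(2) = 21, b(3) = 27, b(4) = 33
  so the recurrence gives b(4) = 33.
From the proposed closed form b(n) = 6n + 9:
  b(4) = 33.
Both sides give 33 at n = 4, and the initial condition(s) match, so the closed form is consistent.

Yes, the closed form is correct.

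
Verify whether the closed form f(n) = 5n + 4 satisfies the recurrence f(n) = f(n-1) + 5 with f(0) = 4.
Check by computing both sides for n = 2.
From the recurrence with f(0) = 4:
  f(0) = 4, f(1) = 9, f(2) = 14
  so the recurrence gives f(2) = 14.
From the proposed closed form f(n) = 5n + 4:
  f(2) = 14.
Both sides give 14 at n = 2, and the initial condition(s) match, so the closed form is consistent.

Yes, the closed form is correct.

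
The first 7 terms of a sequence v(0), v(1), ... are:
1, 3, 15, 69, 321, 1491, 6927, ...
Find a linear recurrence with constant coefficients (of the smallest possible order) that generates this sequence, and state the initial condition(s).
Look for the lowest-order linear relation among consecutive terms.
Observation: v(n) - 4·v(n-1) - (3)·v(n-2) = 0 holds for the shown terms, and no order-1 relation v(n) = α·v(n-1) + β fits.
Check at n=3: 4·15 + (3)·3 = 69. ✓

v(n) = 4v(n-1) + 3v(n-2), v(0) = 1, v(1) = 3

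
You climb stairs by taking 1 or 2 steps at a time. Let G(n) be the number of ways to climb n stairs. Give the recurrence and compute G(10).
Condition on the size of the last step (1 to 2): before it there were n-1, …, n-2 stairs climbed, and these cases are disjoint, so G(n) = G(n-1) + G(n-2) (Fibonacci-type sequence).
Initial conditions by direct count (compositions of i into parts ≤ 2): G(1) = 1; G(2) = 2.
Iterating the recurrence: G(3) = 3, G(4) = 5, G(5) = 8, G(6) = 13, G(7) = 21, G(8) = 34, G(9) = 55, G(10) = 89.

G(n) = G(n-1) + G(n-2), G(1) = 1, G(2) = 2; G(10) = 89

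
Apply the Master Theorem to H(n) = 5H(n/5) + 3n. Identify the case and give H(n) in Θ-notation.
Master Theorem template: H(n) = a·H(n/b) + f(n).
Here: a=5, b=5, f(n)=3n
Compute log_b(a) = log_5(5) = 1.
f(n) = 3n = Θ(n). Case 2: H(n) = Θ(n log n).

Case 2: H(n) = Θ(n log n)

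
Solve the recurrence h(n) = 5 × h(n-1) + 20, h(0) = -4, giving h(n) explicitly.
Recurrence: h(n) = 5 × h(n-1) + 20, initial: h(0) = -4.
Try h(n) = A·5ⁿ + C. Substituting: A·5ⁿ + C = 5(A·5ⁿ⁻¹ + C) + 20 = A·5ⁿ + 5C + 20, so C = 5C + 20, giving C = -5. Then h(0) = A - 5 = -4 gives A = 1.

h(n) = 5ⁿ - 5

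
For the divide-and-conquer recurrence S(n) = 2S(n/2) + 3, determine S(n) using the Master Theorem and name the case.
Master Theorem template: S(n) = a·S(n/b) + f(n).
Here: a=2, b=2, f(n)=3
Compute log_b(a) = log_2(2) = 1.
f(n) = 3 = O(n^(1-ε)) with ε = 1. Case 1: S(n) = Θ(n^log_b(a)) = Θ(n).

Case 1: S(n) = Θ(n)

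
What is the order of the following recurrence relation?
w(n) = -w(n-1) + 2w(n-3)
The order is the largest lag k for which w(n-k) appears. Here the deepest term is w(n-3), so the order is 3.

Order 3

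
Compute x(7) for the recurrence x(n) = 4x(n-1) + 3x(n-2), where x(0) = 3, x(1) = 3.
Computing the sequence terms:
3, 3, 21, 93, 435, 2019, 9381, 43581

43581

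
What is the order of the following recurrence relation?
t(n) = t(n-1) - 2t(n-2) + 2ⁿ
The order is the largest lag k for which t(n-k) appears. Here the deepest term is t(n-2) (the 2ⁿ term is non-homogeneous and does not affect the order), so the order is 2.

Order 2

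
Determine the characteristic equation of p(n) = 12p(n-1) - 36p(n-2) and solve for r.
Substitute p(n) = rⁿ and divide through by rⁿ⁻²: r² - 12r + 36 = 0
Factor: (r - 6)² = 0, so r = 6 (double root).
General solution: p(n) = (A + Bn)·6ⁿ

Characteristic: r² - 12r + 36 = 0, Roots: r = 6 (double root)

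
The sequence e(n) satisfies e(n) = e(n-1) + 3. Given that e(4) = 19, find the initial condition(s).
e(4) = e(0) + 4·3, so e(0) = 19 - 12 = 7.

e(0) = 7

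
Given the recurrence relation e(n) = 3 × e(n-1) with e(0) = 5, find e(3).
Computing step by step:
e(0) = 5
e(1) = 3 × 5 = 15
e(2) = 3 × 15 = 45
e(3) = 3 × 45 = 135

135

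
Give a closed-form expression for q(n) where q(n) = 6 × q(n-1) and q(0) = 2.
Recurrence: q(n) = 6 × q(n-1), initial: q(0) = 2.
Each term is 6 times the previous, so this is geometric with ratio 6. After n steps: q(n) = q(0)·6ⁿ = 2·6ⁿ.

q(n) = 2·6ⁿ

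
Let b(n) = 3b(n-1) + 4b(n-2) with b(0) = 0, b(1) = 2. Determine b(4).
Computing the sequence terms:
0, 2, 6, 26, 102

102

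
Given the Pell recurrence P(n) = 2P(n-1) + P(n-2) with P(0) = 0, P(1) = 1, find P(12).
Computing the sequence terms:
0, 1, 2, 5, 12, 29, 70, 169, 408, 985, 2378, 5741, 13860

13860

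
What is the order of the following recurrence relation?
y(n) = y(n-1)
The order is the largest lag k for which y(n-k) appears. Here the deepest term is y(n-1), so the order is 1.

Order 1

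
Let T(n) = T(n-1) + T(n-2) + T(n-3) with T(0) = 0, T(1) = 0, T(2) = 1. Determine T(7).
Computing the sequence terms:
0, 0, 1, 1, 2, 4, 7, 13

13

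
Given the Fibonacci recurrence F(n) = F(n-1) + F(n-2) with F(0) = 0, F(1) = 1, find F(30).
Computing the sequence terms:
0, 1, 1, 2, 3, 5, 8, 13, 21, 34, 55, 89, 144, 233, 377, 610, 987, 1597, 2584, 4181, 6765, 10946, 17711, 28657, 46368, 75025, 121393, 196418, 317811, 514229, 832040

832040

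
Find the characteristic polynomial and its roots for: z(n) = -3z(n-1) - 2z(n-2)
Substitute z(n) = rⁿ and divide through by rⁿ⁻²: r² + 3r + 2 = 0
Factor: (r + 1)(r + 2) = 0, so r = -1, -2.
General solution: z(n) = A·(-1)ⁿ + B·(-2)ⁿ

Characteristic: r² + 3r + 2 = 0, Roots: r = -1, -2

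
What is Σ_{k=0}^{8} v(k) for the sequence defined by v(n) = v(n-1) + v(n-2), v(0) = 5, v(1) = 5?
Computing the sequence terms: 5, 5, 10, 15, 25, 40, 65, 105, 170
Adding these values together:

440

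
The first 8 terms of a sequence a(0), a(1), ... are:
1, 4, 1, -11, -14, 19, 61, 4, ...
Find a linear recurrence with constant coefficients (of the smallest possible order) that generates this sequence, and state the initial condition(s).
Look for the lowest-order linear relation among consecutive terms.
Observation: a(n) - 1·a(n-1) - (-3)·a(n-2) = 0 holds for the shown terms, and no order-1 relation a(n) = α·a(n-1) + β fits.
Check at n=3: 1·1 + (-3)·4 = -11. ✓

a(n) = a(n-1) - 3a(n-2), a(0) = 1, a(1) = 4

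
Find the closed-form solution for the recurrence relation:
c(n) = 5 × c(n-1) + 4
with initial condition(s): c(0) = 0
Recurrence: c(n) = 5 × c(n-1) + 4, initial: c(0) = 0.
Try c(n) = A·5ⁿ + C. Substituting: A·5ⁿ + C = 5(A·5ⁿ⁻¹ + C) + 4 = A·5ⁿ + 5C + 4, so C = 5C + 4, giving C = -1. Then c(0) = A - 1 = 0 gives A = 1.

c(n) = 5ⁿ - 1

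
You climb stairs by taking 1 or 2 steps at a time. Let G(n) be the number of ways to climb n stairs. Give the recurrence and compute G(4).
Condition on the size of the last step (1 to 2): before it there were n-1, …, n-2 stairs climbed, and these cases are disjoint, so G(n) = G(n-1) + G(n-2) (Fibonacci-type sequence).
Initial conditions by direct count (compositions of i into parts ≤ 2): G(1) = 1; G(2) = 2.
Iterating the recurrence: G(3) = 3, G(4) = 5.

G(n) = G(n-1) + G(n-2), G(1) = 1, G(2) = 2; G(4) = 5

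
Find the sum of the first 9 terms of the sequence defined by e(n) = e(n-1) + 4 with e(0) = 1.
Computing the sequence terms: 1, 5, 9, 13, 17, 21, 25, 29, 33
Adding these values together:

153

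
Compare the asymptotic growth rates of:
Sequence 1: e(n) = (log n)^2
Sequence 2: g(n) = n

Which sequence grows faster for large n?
Comparing growth rates:
Growth-rate hierarchy: log n ≺ any polynomial ≺ any exponential cⁿ (c>1) ≺ n! ≺ nⁿ.
polynomial degree 1 dominates polylogarithmic (log n)^2 asymptotically.

g(n) grows faster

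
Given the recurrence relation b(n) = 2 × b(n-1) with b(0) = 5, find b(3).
Computing step by step:
b(0) = 5
b(1) = 2 × 5 = 10
b(2) = 2 × 10 = 20
b(3) = 2 × 20 = 40

40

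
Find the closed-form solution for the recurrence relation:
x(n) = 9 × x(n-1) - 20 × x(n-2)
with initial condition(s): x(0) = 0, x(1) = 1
Recurrence: x(n) = 9 × x(n-1) - 20 × x(n-2), initial: x(0) = 0, x(1) = 1.
Characteristic equation: r² - 9r + 20 = 0, which factors as (r - 5)(r - 4) = 0, so r = 5, 4. General solution x(n) = A·5ⁿ + B·4ⁿ. From x(0) = 0: A + B = 0. From x(1) = 1: 5A + 4B = 1. Solving gives A = 1, B = -1.

x(n) = 5ⁿ - 4ⁿ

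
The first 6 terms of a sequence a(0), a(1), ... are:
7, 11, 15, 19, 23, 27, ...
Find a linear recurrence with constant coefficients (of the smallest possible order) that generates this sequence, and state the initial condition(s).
Look for the lowest-order linear relation among consecutive terms.
Observation: consecutive differences are constant (= 4).
Check at n=2: 1·11 + 4 = 15. ✓

a(n) = a(n-1) + 4, a(0) = 7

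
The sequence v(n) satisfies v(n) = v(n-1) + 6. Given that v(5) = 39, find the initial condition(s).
v(5) = v(0) + 5·6, so v(0) = 39 - 30 = 9.

v(0) = 9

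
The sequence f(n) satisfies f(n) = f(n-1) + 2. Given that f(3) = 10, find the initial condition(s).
f(3) = f(0) + 3·2, so f(0) = 10 - 6 = 4.

f(0) = 4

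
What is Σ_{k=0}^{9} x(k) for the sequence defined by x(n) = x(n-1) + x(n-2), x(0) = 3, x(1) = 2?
Computing the sequence terms: 3, 2, 5, 7, 12, 19, 31, 50, 81, 131
Adding these values together:

341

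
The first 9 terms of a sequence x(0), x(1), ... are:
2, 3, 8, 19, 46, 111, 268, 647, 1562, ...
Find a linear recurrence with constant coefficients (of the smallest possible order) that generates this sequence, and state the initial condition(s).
Look for the lowest-order linear relation among consecutive terms.
Observation: x(n) - 2·x(n-1) - (1)·x(n-2) = 0 holds for the shown terms, and no order-1 relation x(n) = α·x(n-1) + β fits.
Check at n=3: 2·8 + (1)·3 = 19. ✓

x(n) = 2x(n-1) + x(n-2), x(0) = 2, x(1) = 3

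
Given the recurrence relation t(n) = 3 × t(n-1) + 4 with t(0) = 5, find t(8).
Computing step by step:
t(0) = 5
t(1) = 3 × 5 + 4 = 19
t(2) = 3 × 19 + 4 = 61
t(3) = 3 × 61 + 4 = 187
t(4) = 3 × 187 + 4 = 565
t(5) = 3 × 565 + 4 = 1699
t(6) = 3 × 1699 + 4 = 5101
t(7) = 3 × 5101 + 4 = 15307
t(8) = 3 × 15307 + 4 = 45925

45925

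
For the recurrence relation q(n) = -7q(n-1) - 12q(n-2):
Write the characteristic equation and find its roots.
Substitute q(n) = rⁿ and divide through by rⁿ⁻²: r² + 7r + 12 = 0
Factor: (r + 4)(r + 3) = 0, so r = -4, -3.
General solution: q(n) = A·(-4)ⁿ + B·(-3)ⁿ

Characteristic: r² + 7r + 12 = 0, Roots: r = -4, -3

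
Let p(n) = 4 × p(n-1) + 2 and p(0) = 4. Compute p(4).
Computing step by step:
p(0) = 4
p(1) = 4 × 4 + 2 = 18
p(2) = 4 × 18 + 2 = 74
p(3) = 4 × 74 + 2 = 298
p(4) = 4 × 298 + 2 = 1194

1194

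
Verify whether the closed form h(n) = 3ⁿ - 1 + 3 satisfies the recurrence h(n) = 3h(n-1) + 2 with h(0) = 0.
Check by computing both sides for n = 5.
From the recurrence with h(0) = 0:
  h(0) = 0, h(1) = 2, h(2) = 8, h(3) = 26, h(4) = 80, h(5) = 242
  so the recurrence gives h(5) = 242.
From the proposed closed form h(n) = 3ⁿ - 1 + 3:
  h(5) = 245.
The recurrence gives 242 but the closed form gives 245, so the closed form does not satisfy the recurrence.

No, the closed form is incorrect.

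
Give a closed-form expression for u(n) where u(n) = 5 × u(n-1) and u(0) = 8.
Recurrence: u(n) = 5 × u(n-1), initial: u(0) = 8.
Each term is 5 times the previous, so this is geometric with ratio 5. After n steps: u(n) = u(0)·5ⁿ = 8·5ⁿ.

u(n) = 8·5ⁿ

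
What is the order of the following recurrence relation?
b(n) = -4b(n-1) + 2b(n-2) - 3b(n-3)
The order is the largest lag k for which b(n-k) appears. Here the deepest term is b(n-3), so the order is 3.

Order 3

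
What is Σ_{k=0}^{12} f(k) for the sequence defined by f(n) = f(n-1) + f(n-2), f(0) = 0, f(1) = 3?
Computing the sequence terms: 0, 3, 3, 6, 9, 15, 24, 39, 63, 102, 165, 267, 432
Adding these values together:

1128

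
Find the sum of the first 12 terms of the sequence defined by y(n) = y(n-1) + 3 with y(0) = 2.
Computing the sequence terms: 2, 5, 8, 11, 14, 17, 20, 23, 26, 29, 32, 35
Adding these values together:

222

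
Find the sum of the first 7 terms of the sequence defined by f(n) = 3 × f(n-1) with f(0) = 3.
Computing the sequence terms: 3, 9, 27, 81, 243, 729, 2187
Adding these values together:

3279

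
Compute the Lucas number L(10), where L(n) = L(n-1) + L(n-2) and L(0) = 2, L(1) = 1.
Computing the sequence terms:
2, 1, 3, 4, 7, 11, 18, 29, 47, 76, 123

123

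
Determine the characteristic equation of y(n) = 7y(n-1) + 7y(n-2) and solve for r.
Substitute y(n) = rⁿ and divide through by rⁿ⁻²: r² - 7r - 7 = 0
Discriminant: 7² + 4·7 = 77, not a perfect square, so by the quadratic formula r = (7 ± √77)/2.
General solution: y(n) = A·r₁ⁿ + B·r₂ⁿ where r₁,r₂ = (7 ± √77)/2

Characteristic: r² - 7r - 7 = 0, Roots: r = (7 ± √77)/2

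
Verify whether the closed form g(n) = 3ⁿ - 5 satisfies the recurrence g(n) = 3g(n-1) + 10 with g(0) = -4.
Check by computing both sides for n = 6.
From the recurrence with g(0) = -4:
  g(0) = -4, g(1) = -2, g(2) = 4, g(3) = 22, g(4) = 76, g(5) = 238, g(6) = 724
  so the recurrence gives g(6) = 724.
From the proposed closed form g(n) = 3ⁿ - 5:
  g(6) = 724.
Both sides give 724 at n = 6, and the initial condition(s) match, so the closed form is consistent.

Yes, the closed form is correct.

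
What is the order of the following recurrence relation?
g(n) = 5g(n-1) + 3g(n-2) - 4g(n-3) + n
The order is the largest lag k for which g(n-k) appears. Here the deepest term is g(n-3) (the n term is non-homogeneous and does not affect the order), so the order is 3.

Order 3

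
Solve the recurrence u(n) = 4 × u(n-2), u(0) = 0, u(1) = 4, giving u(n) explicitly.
Recurrence: u(n) = 4 × u(n-2), initial: u(0) = 0, u(1) = 4.
Characteristic equation: r² - 4 = 0, which factors as (r - 2)(r + 2) = 0, so r = 2, -2. General solution u(n) = A·2ⁿ + B·(-2)ⁿ. From u(0) = 0: A + B = 0. From u(1) = 4: 2A - 2B = 4. Solving gives A = 1, B = -1.

u(n) = 2ⁿ - (-2)ⁿ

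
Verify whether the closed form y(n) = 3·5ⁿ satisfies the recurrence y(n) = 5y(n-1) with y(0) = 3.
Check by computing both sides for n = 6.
From the recurrence with y(0) = 3:
  y(0) = 3, y(1) = 15, y(2) = 75, y(3) = 375, y(4) = 1875, y(5) = 9375, y(6) = 46875
  so the recurrence gives y(6) = 46875.
From the proposed closed form y(n) = 3·5ⁿ:
  y(6) = 46875.
Both sides give 46875 at n = 6, and the initial condition(s) match, so the closed form is consistent.

Yes, the closed form is correct.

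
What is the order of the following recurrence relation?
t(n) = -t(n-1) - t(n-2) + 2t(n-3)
The order is the largest lag k for which t(n-k) appears. Here the deepest term is t(n-3), so the order is 3.

Order 3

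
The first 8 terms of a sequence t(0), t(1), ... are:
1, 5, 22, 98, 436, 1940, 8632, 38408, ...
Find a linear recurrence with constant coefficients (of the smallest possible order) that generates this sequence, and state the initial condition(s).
Look for the lowest-order linear relation among consecutive terms.
Observation: t(n) - 4·t(n-1) - (2)·t(n-2) = 0 holds for the shown terms, and no order-1 relation t(n) = α·t(n-1) + β fits.
Check at n=3: 4·22 + (2)·5 = 98. ✓

t(n) = 4t(n-1) + 2t(n-2), t(0) = 1, t(1) = 5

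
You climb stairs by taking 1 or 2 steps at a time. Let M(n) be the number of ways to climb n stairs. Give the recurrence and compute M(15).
Condition on the size of the last step (1 to 2): before it there were n-1, …, n-2 stairs climbed, and these cases are disjoint, so M(n) = M(n-1) + M(n-2) (Fibonacci-type sequence).
Initial conditions by direct count (compositions of i into parts ≤ 2): M(1) = 1; M(2) = 2.
Iterating the recurrence: M(3) = 3, M(4) = 5, M(5) = 8, M(6) = 13, M(7) = 21, M(8) = 34, M(9) = 55, M(10) = 89, M(11) = 144, M(12) = 233, M(13) = 377, M(14) = 610, M(15) = 987.

M(n) = M(n-1) + M(n-2), M(1) = 1, M(2) = 2; M(15) = 987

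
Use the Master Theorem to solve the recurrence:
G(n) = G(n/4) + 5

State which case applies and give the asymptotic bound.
Master Theorem template: G(n) = a·G(n/b) + f(n).
Here: a=1, b=4, f(n)=5
Compute log_b(a) = log_4(1) = 0.
f(n) = 5 = Θ(1). Case 2: G(n) = Θ(log n).

Case 2: G(n) = Θ(log n)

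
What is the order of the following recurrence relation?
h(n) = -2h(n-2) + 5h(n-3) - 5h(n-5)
The order is the largest lag k for which h(n-k) appears. Here the deepest term is h(n-5), so the order is 5.

Order 5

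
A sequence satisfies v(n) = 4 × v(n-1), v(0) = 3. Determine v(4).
Computing step by step:
v(0) = 3
v(1) = 4 × 3 = 12
v(2) = 4 × 12 = 48
v(3) = 4 × 48 = 192
v(4) = 4 × 192 = 768

768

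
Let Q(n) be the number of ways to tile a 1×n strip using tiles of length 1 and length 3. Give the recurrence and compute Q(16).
Condition on the last tile: it has length 1 (leaving a 1×(n-1) strip) or length 3 (leaving a 1×(n-3) strip), so Q(n) = Q(n-1) + Q(n-3) (order-3 linear recurrence).
For 0 ≤ i < 3 only unit tiles fit, so Q(i) = 1.
Iterating the recurrence: Q(3) = 2, Q(4) = 3, Q(5) = 4, Q(6) = 6, Q(7) = 9, Q(8) = 13, Q(9) = 19, Q(10) = 28, Q(11) = 41, Q(12) = 60, Q(13) = 88, Q(14) = 129, Q(15) = 189, Q(16) = 277.

Q(n) = Q(n-1) + Q(n-3), with Q(i) = 1 for 0 ≤ i < 3; Q(16) = 277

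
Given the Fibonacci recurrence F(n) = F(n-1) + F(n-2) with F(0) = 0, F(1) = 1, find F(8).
Computing the sequence terms:
0, 1, 1, 2, 3, 5, 8, 13, 21

21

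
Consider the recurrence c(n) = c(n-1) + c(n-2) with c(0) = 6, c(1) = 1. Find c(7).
Computing the sequence terms:
6, 1, 7, 8, 15, 23, 38, 61

61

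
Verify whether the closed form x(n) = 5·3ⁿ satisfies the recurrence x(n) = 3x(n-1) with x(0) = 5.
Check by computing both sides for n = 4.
From the recurrence with x(0) = 5:
  x(0) = 5, x(1) = 15, x(2) = 45, x(3) = 135, x(4) = 405
  so the recurrence gives x(4) = 405.
From the proposed closed form x(n) = 5·3ⁿ:
  x(4) = 405.
Both sides give 405 at n = 4, and the initial condition(s) match, so the closed form is consistent.

Yes, the closed form is correct.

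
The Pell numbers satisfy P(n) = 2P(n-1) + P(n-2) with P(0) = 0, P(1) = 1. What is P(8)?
Computing the sequence terms:
0, 1, 2, 5, 12, 29, 70, 169, 408

408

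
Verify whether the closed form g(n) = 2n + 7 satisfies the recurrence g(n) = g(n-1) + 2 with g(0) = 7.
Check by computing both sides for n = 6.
From the recurrence with g(0) = 7:
  g(0) = 7, g(1) = 9, g(2) = 11, g(3) = 13, g(4) = 15, g(5) = 17, g(6) = 19
  so the recurrence gives g(6) = 19.
From the proposed closed form g(n) = 2n + 7:
  g(6) = 19.
Both sides give 19 at n = 6, and the initial condition(s) match, so the closed form is consistent.

Yes, the closed form is correct.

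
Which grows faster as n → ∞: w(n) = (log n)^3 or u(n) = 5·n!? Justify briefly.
Comparing growth rates:
Growth-rate hierarchy: log n ≺ any polynomial ≺ any exponential cⁿ (c>1) ≺ n! ≺ nⁿ.
factorial dominates polylogarithmic (log n)^3 asymptotically.

u(n) grows faster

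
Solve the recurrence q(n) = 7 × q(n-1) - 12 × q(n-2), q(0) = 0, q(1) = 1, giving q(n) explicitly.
Recurrence: q(n) = 7 × q(n-1) - 12 × q(n-2), initial: q(0) = 0, q(1) = 1.
Characteristic equation: r² - 7r + 12 = 0, which factors as (r - 4)(r - 3) = 0, so r = 4, 3. General solution q(n) = A·4ⁿ + B·3ⁿ. From q(0) = 0: A + B = 0. From q(1) = 1: 4A + 3B = 1. Solving gives A = 1, B = -1.

q(n) = 4ⁿ - 3ⁿ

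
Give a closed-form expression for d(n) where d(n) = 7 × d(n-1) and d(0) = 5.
Recurrence: d(n) = 7 × d(n-1), initial: d(0) = 5.
Each term is 7 times the previous, so this is geometric with ratio 7. After n steps: d(n) = d(0)·7ⁿ = 5·7ⁿ.

d(n) = 5·7ⁿ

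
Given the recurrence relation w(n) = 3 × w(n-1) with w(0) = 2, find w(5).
Computing step by step:
w(0) = 2
w(1) = 3 × 2 = 6
w(2) = 3 × 6 = 18
w(3) = 3 × 18 = 54
w(4) = 3 × 54 = 162
w(5) = 3 × 162 = 486

486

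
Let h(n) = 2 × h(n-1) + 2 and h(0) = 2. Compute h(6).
Computing step by step:
h(0) = 2
h(1) = 2 × 2 + 2 = 6
h(2) = 2 × 6 + 2 = 14
h(3) = 2 × 14 + 2 = 30
h(4) = 2 × 30 + 2 = 62
h(5) = 2 × 62 + 2 = 126
h(6) = 2 × 126 + 2 = 254

254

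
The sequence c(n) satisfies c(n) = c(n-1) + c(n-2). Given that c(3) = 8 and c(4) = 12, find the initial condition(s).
Work backwards using c(k) = c(k+2) - c(k+1):
c(2) = c(4) - c(3) = 12 - 8 = 4
c(1) = c(3) - c(2) = 8 - 4 = 4
c(0) = c(2) - c(1) = 4 - 4 = 0

c(0) = 0, c(1) = 4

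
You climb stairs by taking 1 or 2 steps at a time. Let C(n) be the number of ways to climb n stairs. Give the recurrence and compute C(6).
Condition on the size of the last step (1 to 2): before it there were n-1, …, n-2 stairs climbed, and these cases are disjoint, so C(n) = C(n-1) + C(n-2) (Fibonacci-type sequence).
Initial conditions by direct count (compositions of i into parts ≤ 2): C(1) = 1; C(2) = 2.
Iterating the recurrence: C(3) = 3, C(4) = 5, C(5) = 8, C(6) = 13.

C(n) = C(n-1) + C(n-2), C(1) = 1, C(2) = 2; C(6) = 13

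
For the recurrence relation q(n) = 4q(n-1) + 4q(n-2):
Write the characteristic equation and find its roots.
Substitute q(n) = rⁿ and divide through by rⁿ⁻²: r² - 4r - 4 = 0
Discriminant: 4² + 4·4 = 32, not a perfect square, so by the quadratic formula r = (4 ± √32)/2.
General solution: q(n) = A·r₁ⁿ + B·r₂ⁿ where r₁,r₂ = (4 ± √32)/2

Characteristic: r² - 4r - 4 = 0, Roots: r = (4 ± √32)/2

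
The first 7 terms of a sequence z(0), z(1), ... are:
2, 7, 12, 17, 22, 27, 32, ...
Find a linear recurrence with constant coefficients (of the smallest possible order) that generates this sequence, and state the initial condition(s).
Look for the lowest-order linear relation among consecutive terms.
Observation: consecutive differences are constant (= 5).
Check at n=2: 1·7 + 5 = 12. ✓

z(n) = z(n-1) + 5, z(0) = 2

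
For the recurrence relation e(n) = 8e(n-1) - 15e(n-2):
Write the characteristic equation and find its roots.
Substitute e(n) = rⁿ and divide through by rⁿ⁻²: r² - 8r + 15 = 0
Factor: (r - 5)(r - 3) = 0, so r = 5, 3.
General solution: e(n) = A·5ⁿ + B·3ⁿ

Characteristic: r² - 8r + 15 = 0, Roots: r = 5, 3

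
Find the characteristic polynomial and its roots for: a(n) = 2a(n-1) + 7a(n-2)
Substitute a(n) = rⁿ and divide through by rⁿ⁻²: r² - 2r - 7 = 0
Discriminant: 2² + 4·7 = 32, not a perfect square, so by the quadratic formula r = (2 ± √32)/2.
General solution: a(n) = A·r₁ⁿ + B·r₂ⁿ where r₁,r₂ = (2 ± √32)/2

Characteristic: r² - 2r - 7 = 0, Roots: r = (2 ± √32)/2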